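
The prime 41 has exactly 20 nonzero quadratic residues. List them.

Square k = 1,…,20 (k and 41−k give the same square):
1²=1, 2²=4, 3²=9, 4²=16, 5²=25, 6²=36, 7²≡8, 8²≡23, 9²≡40, 10²≡18, 11²≡39, 12²≡21, 13²≡5, 14²≡32, 15²≡20, 16²≡10, 17²≡2, 18²≡37, 19²≡33, 20²≡31 (mod 41).
So the quadratic residues mod 41 are {1, 2, 4, 5, 8, 9, 10, 16, 18, 20, 21, 23, 25, 31, 32, 33, 36, 37, 39, 40}.

1 2 4 5 8 9 10 16 18 20 21 23 25 31 32 33 36 37 39 40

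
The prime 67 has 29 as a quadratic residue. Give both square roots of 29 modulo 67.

30, 37

Since 67 ≡ 3 (mod 4), a square root of 29 is 29^((67+1)/4) = 29^17 mod 67.
Repeated squaring: 29^2≡37, 29^4≡29, 29^8≡37, 29^16≡29 (mod 67).
29^17 = 29^(16+1) ≡ 37 (mod 67).
Check: 37² = 1369 ≡ 29 (mod 67). The two roots are 30 and 37.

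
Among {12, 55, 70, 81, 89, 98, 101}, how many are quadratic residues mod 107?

4

(12/107) = +1 → QR.
(55/107) = -1 → non-residue.
(70/107) = -1 → non-residue.
(81/107) = +1 → QR.
(89/107) = +1 → QR.
(98/107) = -1 → non-residue.
(101/107) = +1 → QR.
Total quadratic residues among the 7: 4.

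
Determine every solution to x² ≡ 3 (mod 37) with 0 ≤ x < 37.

37 ≡ 1 (mod 4), so we find a root by search.
Trying successive values, 15² = 225 ≡ 3 (mod 37). The other root is 37 − 15 = 22.

15, 22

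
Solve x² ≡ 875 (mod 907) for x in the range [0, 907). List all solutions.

Since 907 ≡ 3 (mod 4), a square root of 875 is 875^((907+1)/4) = 875^227 mod 907.
Repeated squaring: 875^2≡117, 875^4≡84, 875^8≡707, 875^16≡92, 875^32≡301, 875^64≡808, 875^128≡731 (mod 907).
875^227 = 875^(128+64+32+2+1) ≡ 215 (mod 907).
Check: 215² = 46225 ≡ 875 (mod 907). The two roots are 215 and 692.

215, 692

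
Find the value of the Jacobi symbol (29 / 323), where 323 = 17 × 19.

Reciprocity: 29 ≡ 1 and 323 ≡ 3 (mod 4), so (29/323) = +(323/29).
Reduce top mod 29: now compute (4/29).
Pull out 2^2: since 29 ≡ 5 (mod 8), (2/29) = -1, so (2/29)^2 = +1.
Reached (1/29) = 1. Collecting the sign flips along the way, the symbol is +1.

1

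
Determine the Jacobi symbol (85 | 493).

0

Reciprocity: 85 ≡ 1 and 493 ≡ 1 (mod 4), so (85/493) = +(493/85).
Reduce top mod 85: now compute (68/85).
Pull out 2^2: since 85 ≡ 5 (mod 8), (2/85) = -1, so (2/85)^2 = +1.
Reciprocity: 17 ≡ 1 and 85 ≡ 1 (mod 4), so (17/85) = +(85/17).
Reduce top mod 17: now compute (0/17).
Top reduces to 0: gcd > 1, so the symbol is 0.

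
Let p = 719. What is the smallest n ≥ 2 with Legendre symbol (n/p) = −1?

11

(2/719) = +1, so 2 is a residue.
(3/719) = +1, so 3 is a residue.
(4/719) = +1, so 4 is a residue.
(5/719) = +1, so 5 is a residue.
(6/719) = +1, so 6 is a residue.
(7/719) = +1, so 7 is a residue.
(8/719) = +1, so 8 is a residue.
(9/719) = +1, so 9 is a residue.
(10/719) = +1, so 10 is a residue.
(11/719) = −1, so 11 is the smallest positive non-residue mod 719.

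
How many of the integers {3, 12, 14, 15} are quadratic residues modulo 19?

(3/19) = -1 → non-residue.
(12/19) = -1 → non-residue.
(14/19) = -1 → non-residue.
(15/19) = -1 → non-residue.
Total quadratic residues among the 4: 0.

0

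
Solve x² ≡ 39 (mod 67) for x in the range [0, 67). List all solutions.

21, 46

Since 67 ≡ 3 (mod 4), a square root of 39 is 39^((67+1)/4) = 39^17 mod 67.
Repeated squaring: 39^2≡47, 39^4≡65, 39^8≡4, 39^16≡16 (mod 67).
39^17 = 39^(16+1) ≡ 21 (mod 67).
Check: 21² = 441 ≡ 39 (mod 67). The two roots are 21 and 46.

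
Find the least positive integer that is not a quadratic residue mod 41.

3

(2/41) = +1, so 2 is a residue.
(3/41) = −1, so 3 is the smallest positive non-residue mod 41.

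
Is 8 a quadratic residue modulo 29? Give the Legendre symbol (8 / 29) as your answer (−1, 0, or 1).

Euler's criterion: (8/29) ≡ 8^14 (mod 29).
8^2 ≡ 6 (mod 29)
8^4 ≡ 7 (mod 29)
8^8 ≡ 20 (mod 29)
8^14 = 8^(8+4+2) ≡ 28 (mod 29).
Result is 28 ≡ −1, so (8/29) = −1.

-1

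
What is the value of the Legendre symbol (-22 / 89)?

First reduce: -22 ≡ 67 (mod 89).
Reciprocity: 67 ≡ 3 and 89 ≡ 1 (mod 4), so (67/89) = +(89/67).
Reduce top mod 67: now compute (22/67).
Pull out 2: since 67 ≡ 3 (mod 8), (2/67) = -1.
Reciprocity: 11 ≡ 3 and 67 ≡ 3 (mod 4), so (11/67) = −(67/11).
Reduce top mod 11: now compute (1/11).
Reached (1/11) = 1. Collecting the sign flips along the way, the symbol is +1.

1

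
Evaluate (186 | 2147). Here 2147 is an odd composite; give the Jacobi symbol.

Pull out 2: since 2147 ≡ 3 (mod 8), (2/2147) = -1.
Reciprocity: 93 ≡ 1 and 2147 ≡ 3 (mod 4), so (93/2147) = +(2147/93).
Reduce top mod 93: now compute (8/93).
Pull out 2^3: since 93 ≡ 5 (mod 8), (2/93) = -1, so (2/93)^3 = -1.
Reached (1/93) = 1. Collecting the sign flips along the way, the symbol is +1.

1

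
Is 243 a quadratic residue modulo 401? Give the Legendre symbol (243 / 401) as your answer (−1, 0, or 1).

-1

Euler's criterion: (243/401) ≡ 243^200 (mod 401).
243^2 ≡ 102 (mod 401)
243^4 ≡ 379 (mod 401)
243^8 ≡ 83 (mod 401)
243^16 ≡ 72 (mod 401)
243^32 ≡ 372 (mod 401)
243^64 ≡ 39 (mod 401)
243^128 ≡ 318 (mod 401)
243^200 = 243^(128+64+8) ≡ 400 (mod 401).
Result is 400 ≡ −1, so (243/401) = −1.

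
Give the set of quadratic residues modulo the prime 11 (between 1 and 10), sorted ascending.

Square k = 1,…,5 (k and 11−k give the same square):
1²=1, 2²=4, 3²=9, 4²≡5, 5²≡3 (mod 11).
So the quadratic residues mod 11 are {1, 3, 4, 5, 9}.

1 3 4 5 9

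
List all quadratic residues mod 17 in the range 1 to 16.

Square k = 1,…,8 (k and 17−k give the same square):
1²=1, 2²=4, 3²=9, 4²=16, 5²≡8, 6²≡2, 7²≡15, 8²≡13 (mod 17).
So the quadratic residues mod 17 are {1, 2, 4, 8, 9, 13, 15, 16}.

1 2 4 8 9 13 15 16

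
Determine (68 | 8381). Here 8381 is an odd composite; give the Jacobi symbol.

0

Pull out 2^2: since 8381 ≡ 5 (mod 8), (2/8381) = -1, so (2/8381)^2 = +1.
Reciprocity: 17 ≡ 1 and 8381 ≡ 1 (mod 4), so (17/8381) = +(8381/17).
Reduce top mod 17: now compute (0/17).
Top reduces to 0: gcd > 1, so the symbol is 0.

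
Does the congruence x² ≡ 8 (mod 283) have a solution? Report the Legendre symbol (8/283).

-1

Euler's criterion: (8/283) ≡ 8^141 (mod 283).
8^2 ≡ 64 (mod 283)
8^4 ≡ 134 (mod 283)
8^8 ≡ 127 (mod 283)
8^16 ≡ 281 (mod 283)
8^32 ≡ 4 (mod 283)
8^64 ≡ 16 (mod 283)
8^128 ≡ 256 (mod 283)
8^141 = 8^(128+8+4+1) ≡ 282 (mod 283).
Result is 282 ≡ −1, so (8/283) = −1.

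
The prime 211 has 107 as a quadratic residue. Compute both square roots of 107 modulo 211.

23, 188

Since 211 ≡ 3 (mod 4), a square root of 107 is 107^((211+1)/4) = 107^53 mod 211.
Repeated squaring: 107^2≡55, 107^4≡71, 107^8≡188, 107^16≡107, 107^32≡55 (mod 211).
107^53 = 107^(32+16+4+1) ≡ 188 (mod 211).
Check: 188² = 35344 ≡ 107 (mod 211). The two roots are 23 and 188.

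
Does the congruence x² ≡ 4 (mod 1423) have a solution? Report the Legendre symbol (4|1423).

Pull out 2^2: since 1423 ≡ 7 (mod 8), (2/1423) = +1, so (2/1423)^2 = +1.
Reached (1/1423) = 1. Collecting the sign flips along the way, the symbol is +1.

1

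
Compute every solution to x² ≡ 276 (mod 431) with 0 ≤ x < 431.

172, 259

Since 431 ≡ 3 (mod 4), a square root of 276 is 276^((431+1)/4) = 276^108 mod 431.
Repeated squaring: 276^2≡320, 276^4≡253, 276^8≡221, 276^16≡138, 276^32≡80, 276^64≡366 (mod 431).
276^108 = 276^(64+32+8+4) ≡ 259 (mod 431).
Check: 259² = 67081 ≡ 276 (mod 431). The two roots are 172 and 259.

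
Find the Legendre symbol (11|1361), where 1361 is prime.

Reciprocity: 11 ≡ 3 and 1361 ≡ 1 (mod 4), so (11/1361) = +(1361/11).
Reduce top mod 11: now compute (8/11).
Pull out 2^3: since 11 ≡ 3 (mod 8), (2/11) = -1, so (2/11)^3 = -1.
Reached (1/11) = 1. Collecting the sign flips along the way, the symbol is -1.

-1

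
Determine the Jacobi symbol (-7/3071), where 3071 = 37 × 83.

-1

First reduce: -7 ≡ 3064 (mod 3071).
Pull out 2^3: since 3071 ≡ 7 (mod 8), (2/3071) = +1, so (2/3071)^3 = +1.
Reciprocity: 383 ≡ 3 and 3071 ≡ 3 (mod 4), so (383/3071) = −(3071/383).
Reduce top mod 383: now compute (7/383).
Reciprocity: 7 ≡ 3 and 383 ≡ 3 (mod 4), so (7/383) = −(383/7).
Reduce top mod 7: now compute (5/7).
Reciprocity: 5 ≡ 1 and 7 ≡ 3 (mod 4), so (5/7) = +(7/5).
Reduce top mod 5: now compute (2/5).
Pull out 2: since 5 ≡ 5 (mod 8), (2/5) = -1.
Reached (1/5) = 1. Collecting the sign flips along the way, the symbol is -1.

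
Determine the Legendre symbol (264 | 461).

Pull out 2^3: since 461 ≡ 5 (mod 8), (2/461) = -1, so (2/461)^3 = -1.
Reciprocity: 33 ≡ 1 and 461 ≡ 1 (mod 4), so (33/461) = +(461/33).
Reduce top mod 33: now compute (32/33).
Pull out 2^5: since 33 ≡ 1 (mod 8), (2/33) = +1, so (2/33)^5 = +1.
Reached (1/33) = 1. Collecting the sign flips along the way, the symbol is -1.

-1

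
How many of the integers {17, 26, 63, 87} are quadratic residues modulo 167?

2

(17/167) = -1 → non-residue.
(26/167) = -1 → non-residue.
(63/167) = +1 → QR.
(87/167) = +1 → QR.
Total quadratic residues among the 4: 2.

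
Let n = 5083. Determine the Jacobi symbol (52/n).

0

Pull out 2^2: since 5083 ≡ 3 (mod 8), (2/5083) = -1, so (2/5083)^2 = +1.
Reciprocity: 13 ≡ 1 and 5083 ≡ 3 (mod 4), so (13/5083) = +(5083/13).
Reduce top mod 13: now compute (0/13).
Top reduces to 0: gcd > 1, so the symbol is 0.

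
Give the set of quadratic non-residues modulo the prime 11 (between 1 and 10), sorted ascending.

2, 6, 7, 8, 10

Square k = 1,…,5 (k and 11−k give the same square):
1²=1, 2²=4, 3²=9, 4²≡5, 5²≡3 (mod 11).
The residues are {1, 3, 4, 5, 9}; the non-residues are the remaining 5 nonzero classes.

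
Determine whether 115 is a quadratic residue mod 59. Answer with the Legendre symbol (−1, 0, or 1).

Euler's criterion: (115/59) ≡ 56^29 (mod 59).
56^2 ≡ 9 (mod 59)
56^4 ≡ 22 (mod 59)
56^8 ≡ 12 (mod 59)
56^16 ≡ 26 (mod 59)
56^29 = 56^(16+8+4+1) ≡ 58 (mod 59).
Result is 58 ≡ −1, so (115/59) = −1.

-1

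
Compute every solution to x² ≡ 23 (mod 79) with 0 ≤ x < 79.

Since 79 ≡ 3 (mod 4), a square root of 23 is 23^((79+1)/4) = 23^20 mod 79.
Repeated squaring: 23^2≡55, 23^4≡23, 23^8≡55, 23^16≡23 (mod 79).
23^20 = 23^(16+4) ≡ 55 (mod 79).
Check: 55² = 3025 ≡ 23 (mod 79). The two roots are 24 and 55.

24, 55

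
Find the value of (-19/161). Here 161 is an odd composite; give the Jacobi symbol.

1

First reduce: -19 ≡ 142 (mod 161).
Pull out 2: since 161 ≡ 1 (mod 8), (2/161) = +1.
Reciprocity: 71 ≡ 3 and 161 ≡ 1 (mod 4), so (71/161) = +(161/71).
Reduce top mod 71: now compute (19/71).
Reciprocity: 19 ≡ 3 and 71 ≡ 3 (mod 4), so (19/71) = −(71/19).
Reduce top mod 19: now compute (14/19).
Pull out 2: since 19 ≡ 3 (mod 8), (2/19) = -1.
Reciprocity: 7 ≡ 3 and 19 ≡ 3 (mod 4), so (7/19) = −(19/7).
Reduce top mod 7: now compute (5/7).
Reciprocity: 5 ≡ 1 and 7 ≡ 3 (mod 4), so (5/7) = +(7/5).
Reduce top mod 5: now compute (2/5).
Pull out 2: since 5 ≡ 5 (mod 8), (2/5) = -1.
Reached (1/5) = 1. Collecting the sign flips along the way, the symbol is +1.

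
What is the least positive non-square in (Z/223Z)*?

3

(2/223) = +1, so 2 is a residue.
(3/223) = −1, so 3 is the smallest positive non-residue mod 223.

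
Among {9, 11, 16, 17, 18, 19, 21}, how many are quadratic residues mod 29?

2

(9/29) = +1 → QR.
(11/29) = -1 → non-residue.
(16/29) = +1 → QR.
(17/29) = -1 → non-residue.
(18/29) = -1 → non-residue.
(19/29) = -1 → non-residue.
(21/29) = -1 → non-residue.
Total quadratic residues among the 7: 2.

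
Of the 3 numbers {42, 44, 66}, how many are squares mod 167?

(42/167) = +1 → QR.
(44/167) = +1 → QR.
(66/167) = +1 → QR.
Total quadratic residues among the 3: 3.

3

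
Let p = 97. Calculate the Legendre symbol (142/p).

-1

First reduce: 142 ≡ 45 (mod 97).
Reciprocity: 45 ≡ 1 and 97 ≡ 1 (mod 4), so (45/97) = +(97/45).
Reduce top mod 45: now compute (7/45).
Reciprocity: 7 ≡ 3 and 45 ≡ 1 (mod 4), so (7/45) = +(45/7).
Reduce top mod 7: now compute (3/7).
Reciprocity: 3 ≡ 3 and 7 ≡ 3 (mod 4), so (3/7) = −(7/3).
Reduce top mod 3: now compute (1/3).
Reached (1/3) = 1. Collecting the sign flips along the way, the symbol is -1.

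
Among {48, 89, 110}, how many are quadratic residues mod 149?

1

(48/149) = -1 → non-residue.
(89/149) = -1 → non-residue.
(110/149) = +1 → QR.
Total quadratic residues among the 3: 1.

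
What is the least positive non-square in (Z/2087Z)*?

(2/2087) = +1, so 2 is a residue.
(3/2087) = +1, so 3 is a residue.
(4/2087) = +1, so 4 is a residue.
(5/2087) = −1, so 5 is the smallest positive non-residue mod 2087.

5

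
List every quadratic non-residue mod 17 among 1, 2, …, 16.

3 5 6 7 10 11 12 14

Square k = 1,…,8 (k and 17−k give the same square):
1²=1, 2²=4, 3²=9, 4²=16, 5²≡8, 6²≡2, 7²≡15, 8²≡13 (mod 17).
The residues are {1, 2, 4, 8, 9, 13, 15, 16}; the non-residues are the remaining 8 nonzero classes.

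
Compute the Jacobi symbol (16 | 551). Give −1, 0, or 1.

1

Pull out 2^4: since 551 ≡ 7 (mod 8), (2/551) = +1, so (2/551)^4 = +1.
Reached (1/551) = 1. Collecting the sign flips along the way, the symbol is +1.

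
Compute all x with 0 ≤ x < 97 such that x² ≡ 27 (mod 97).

97 ≡ 1 (mod 4), so we find a root by search.
Trying successive values, 30² = 900 ≡ 27 (mod 97). The other root is 97 − 30 = 67.

30, 67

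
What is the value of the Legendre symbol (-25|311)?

First reduce: -25 ≡ 286 (mod 311).
Pull out 2: since 311 ≡ 7 (mod 8), (2/311) = +1.
Reciprocity: 143 ≡ 3 and 311 ≡ 3 (mod 4), so (143/311) = −(311/143).
Reduce top mod 143: now compute (25/143).
Reciprocity: 25 ≡ 1 and 143 ≡ 3 (mod 4), so (25/143) = +(143/25).
Reduce top mod 25: now compute (18/25).
Pull out 2: since 25 ≡ 1 (mod 8), (2/25) = +1.
Reciprocity: 9 ≡ 1 and 25 ≡ 1 (mod 4), so (9/25) = +(25/9).
Reduce top mod 9: now compute (7/9).
Reciprocity: 7 ≡ 3 and 9 ≡ 1 (mod 4), so (7/9) = +(9/7).
Reduce top mod 7: now compute (2/7).
Pull out 2: since 7 ≡ 7 (mod 8), (2/7) = +1.
Reached (1/7) = 1. Collecting the sign flips along the way, the symbol is -1.

-1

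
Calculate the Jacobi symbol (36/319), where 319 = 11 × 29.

Pull out 2^2: since 319 ≡ 7 (mod 8), (2/319) = +1, so (2/319)^2 = +1.
Reciprocity: 9 ≡ 1 and 319 ≡ 3 (mod 4), so (9/319) = +(319/9).
Reduce top mod 9: now compute (4/9).
Pull out 2^2: since 9 ≡ 1 (mod 8), (2/9) = +1, so (2/9)^2 = +1.
Reached (1/9) = 1. Collecting the sign flips along the way, the symbol is +1.

1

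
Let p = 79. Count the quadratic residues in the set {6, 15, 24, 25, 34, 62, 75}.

(6/79) = -1 → non-residue.
(15/79) = -1 → non-residue.
(24/79) = -1 → non-residue.
(25/79) = +1 → QR.
(34/79) = -1 → non-residue.
(62/79) = +1 → QR.
(75/79) = -1 → non-residue.
Total quadratic residues among the 7: 2.

2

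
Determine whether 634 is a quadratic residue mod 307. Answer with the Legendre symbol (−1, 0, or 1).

-1

Euler's criterion: (634/307) ≡ 20^153 (mod 307).
20^2 ≡ 93 (mod 307)
20^4 ≡ 53 (mod 307)
20^8 ≡ 46 (mod 307)
20^16 ≡ 274 (mod 307)
20^32 ≡ 168 (mod 307)
20^64 ≡ 287 (mod 307)
20^128 ≡ 93 (mod 307)
20^153 = 20^(128+16+8+1) ≡ 306 (mod 307).
Result is 306 ≡ −1, so (634/307) = −1.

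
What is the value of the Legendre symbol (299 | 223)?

First reduce: 299 ≡ 76 (mod 223).
Pull out 2^2: since 223 ≡ 7 (mod 8), (2/223) = +1, so (2/223)^2 = +1.
Reciprocity: 19 ≡ 3 and 223 ≡ 3 (mod 4), so (19/223) = −(223/19).
Reduce top mod 19: now compute (14/19).
Pull out 2: since 19 ≡ 3 (mod 8), (2/19) = -1.
Reciprocity: 7 ≡ 3 and 19 ≡ 3 (mod 4), so (7/19) = −(19/7).
Reduce top mod 7: now compute (5/7).
Reciprocity: 5 ≡ 1 and 7 ≡ 3 (mod 4), so (5/7) = +(7/5).
Reduce top mod 5: now compute (2/5).
Pull out 2: since 5 ≡ 5 (mod 8), (2/5) = -1.
Reached (1/5) = 1. Collecting the sign flips along the way, the symbol is +1.

1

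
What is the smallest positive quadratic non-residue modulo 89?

(2/89) = +1, so 2 is a residue.
(3/89) = −1, so 3 is the smallest positive non-residue mod 89.

3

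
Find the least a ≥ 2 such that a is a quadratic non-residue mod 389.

2

(2/389) = −1, so 2 is the smallest positive non-residue mod 389.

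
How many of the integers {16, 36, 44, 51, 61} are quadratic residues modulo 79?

(16/79) = +1 → QR.
(36/79) = +1 → QR.
(44/79) = +1 → QR.
(51/79) = +1 → QR.
(61/79) = -1 → non-residue.
Total quadratic residues among the 5: 4.

4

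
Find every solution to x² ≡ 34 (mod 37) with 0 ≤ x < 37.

16, 21

37 ≡ 1 (mod 4), so we find a root by search.
Trying successive values, 16² = 256 ≡ 34 (mod 37). The other root is 37 − 16 = 21.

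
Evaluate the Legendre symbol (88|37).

First reduce: 88 ≡ 14 (mod 37).
Pull out 2: since 37 ≡ 5 (mod 8), (2/37) = -1.
Reciprocity: 7 ≡ 3 and 37 ≡ 1 (mod 4), so (7/37) = +(37/7).
Reduce top mod 7: now compute (2/7).
Pull out 2: since 7 ≡ 7 (mod 8), (2/7) = +1.
Reached (1/7) = 1. Collecting the sign flips along the way, the symbol is -1.

-1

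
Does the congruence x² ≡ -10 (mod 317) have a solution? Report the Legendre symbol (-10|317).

1

First reduce: -10 ≡ 307 (mod 317).
Reciprocity: 307 ≡ 3 and 317 ≡ 1 (mod 4), so (307/317) = +(317/307).
Reduce top mod 307: now compute (10/307).
Pull out 2: since 307 ≡ 3 (mod 8), (2/307) = -1.
Reciprocity: 5 ≡ 1 and 307 ≡ 3 (mod 4), so (5/307) = +(307/5).
Reduce top mod 5: now compute (2/5).
Pull out 2: since 5 ≡ 5 (mod 8), (2/5) = -1.
Reached (1/5) = 1. Collecting the sign flips along the way, the symbol is +1.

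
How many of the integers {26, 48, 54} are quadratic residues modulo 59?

(26/59) = +1 → QR.
(48/59) = +1 → QR.
(54/59) = -1 → non-residue.
Total quadratic residues among the 3: 2.

2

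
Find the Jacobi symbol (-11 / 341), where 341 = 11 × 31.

0

First reduce: -11 ≡ 330 (mod 341).
Pull out 2: since 341 ≡ 5 (mod 8), (2/341) = -1.
Reciprocity: 165 ≡ 1 and 341 ≡ 1 (mod 4), so (165/341) = +(341/165).
Reduce top mod 165: now compute (11/165).
Reciprocity: 11 ≡ 3 and 165 ≡ 1 (mod 4), so (11/165) = +(165/11).
Reduce top mod 11: now compute (0/11).
Top reduces to 0: gcd > 1, so the symbol is 0.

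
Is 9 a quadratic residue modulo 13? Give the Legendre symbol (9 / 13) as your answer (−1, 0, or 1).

Reciprocity: 9 ≡ 1 and 13 ≡ 1 (mod 4), so (9/13) = +(13/9).
Reduce top mod 9: now compute (4/9).
Pull out 2^2: since 9 ≡ 1 (mod 8), (2/9) = +1, so (2/9)^2 = +1.
Reached (1/9) = 1. Collecting the sign flips along the way, the symbol is +1.

1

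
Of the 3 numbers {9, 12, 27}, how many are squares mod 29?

(9/29) = +1 → QR.
(12/29) = -1 → non-residue.
(27/29) = -1 → non-residue.
Total quadratic residues among the 3: 1.

1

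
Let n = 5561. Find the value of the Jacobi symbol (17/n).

Reciprocity: 17 ≡ 1 and 5561 ≡ 1 (mod 4), so (17/5561) = +(5561/17).
Reduce top mod 17: now compute (2/17).
Pull out 2: since 17 ≡ 1 (mod 8), (2/17) = +1.
Reached (1/17) = 1. Collecting the sign flips along the way, the symbol is +1.

1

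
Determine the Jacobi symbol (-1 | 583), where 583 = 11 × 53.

-1

First reduce: -1 ≡ 582 (mod 583).
Pull out 2: since 583 ≡ 7 (mod 8), (2/583) = +1.
Reciprocity: 291 ≡ 3 and 583 ≡ 3 (mod 4), so (291/583) = −(583/291).
Reduce top mod 291: now compute (1/291).
Reached (1/291) = 1. Collecting the sign flips along the way, the symbol is -1.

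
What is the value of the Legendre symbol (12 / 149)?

Euler's criterion: (12/149) ≡ 12^74 (mod 149).
12^2 ≡ 144 (mod 149)
12^4 ≡ 25 (mod 149)
12^8 ≡ 29 (mod 149)
12^16 ≡ 96 (mod 149)
12^32 ≡ 127 (mod 149)
12^64 ≡ 37 (mod 149)
12^74 = 12^(64+8+2) ≡ 148 (mod 149).
Result is 148 ≡ −1, so (12/149) = −1.

-1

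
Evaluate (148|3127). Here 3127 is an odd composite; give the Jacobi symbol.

-1

Pull out 2^2: since 3127 ≡ 7 (mod 8), (2/3127) = +1, so (2/3127)^2 = +1.
Reciprocity: 37 ≡ 1 and 3127 ≡ 3 (mod 4), so (37/3127) = +(3127/37).
Reduce top mod 37: now compute (19/37).
Reciprocity: 19 ≡ 3 and 37 ≡ 1 (mod 4), so (19/37) = +(37/19).
Reduce top mod 19: now compute (18/19).
Pull out 2: since 19 ≡ 3 (mod 8), (2/19) = -1.
Reciprocity: 9 ≡ 1 and 19 ≡ 3 (mod 4), so (9/19) = +(19/9).
Reduce top mod 9: now compute (1/9).
Reached (1/9) = 1. Collecting the sign flips along the way, the symbol is -1.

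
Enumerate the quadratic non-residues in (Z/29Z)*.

Square k = 1,…,14 (k and 29−k give the same square):
1²=1, 2²=4, 3²=9, 4²=16, 5²=25, 6²≡7, 7²≡20, 8²≡6, 9²≡23, 10²≡13, 11²≡5, 12²≡28, 13²≡24, 14²≡22 (mod 29).
The residues are {1, 4, 5, 6, 7, 9, 13, 16, 20, 22, 23, 24, 25, 28}; the non-residues are the remaining 14 nonzero classes.

2, 3, 8, 10, 11, 12, 14, 15, 17, 18, 19, 21, 26, 27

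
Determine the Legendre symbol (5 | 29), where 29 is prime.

Euler's criterion: (5/29) ≡ 5^14 (mod 29).
5^2 ≡ 25 (mod 29)
5^4 ≡ 16 (mod 29)
5^8 ≡ 24 (mod 29)
5^14 = 5^(8+4+2) ≡ 1 (mod 29).
Result is 1, so (5/29) = 1.

1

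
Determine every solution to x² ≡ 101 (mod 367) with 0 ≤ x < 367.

44, 323

Since 367 ≡ 3 (mod 4), a square root of 101 is 101^((367+1)/4) = 101^92 mod 367.
Repeated squaring: 101^2≡292, 101^4≡120, 101^8≡87, 101^16≡229, 101^32≡327, 101^64≡132 (mod 367).
101^92 = 101^(64+16+8+4) ≡ 323 (mod 367).
Check: 323² = 104329 ≡ 101 (mod 367). The two roots are 44 and 323.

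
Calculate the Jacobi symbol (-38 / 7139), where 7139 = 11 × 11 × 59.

First reduce: -38 ≡ 7101 (mod 7139).
Reciprocity: 7101 ≡ 1 and 7139 ≡ 3 (mod 4), so (7101/7139) = +(7139/7101).
Reduce top mod 7101: now compute (38/7101).
Pull out 2: since 7101 ≡ 5 (mod 8), (2/7101) = -1.
Reciprocity: 19 ≡ 3 and 7101 ≡ 1 (mod 4), so (19/7101) = +(7101/19).
Reduce top mod 19: now compute (14/19).
Pull out 2: since 19 ≡ 3 (mod 8), (2/19) = -1.
Reciprocity: 7 ≡ 3 and 19 ≡ 3 (mod 4), so (7/19) = −(19/7).
Reduce top mod 7: now compute (5/7).
Reciprocity: 5 ≡ 1 and 7 ≡ 3 (mod 4), so (5/7) = +(7/5).
Reduce top mod 5: now compute (2/5).
Pull out 2: since 5 ≡ 5 (mod 8), (2/5) = -1.
Reached (1/5) = 1. Collecting the sign flips along the way, the symbol is +1.

1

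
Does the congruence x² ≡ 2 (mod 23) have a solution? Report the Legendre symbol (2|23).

Pull out 2: since 23 ≡ 7 (mod 8), (2/23) = +1.
Reached (1/23) = 1. Collecting the sign flips along the way, the symbol is +1.

1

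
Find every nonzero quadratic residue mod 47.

Square k = 1,…,23 (k and 47−k give the same square):
1²=1, 2²=4, 3²=9, 4²=16, 5²=25, 6²=36, 7²≡2, 8²≡17, 9²≡34, 10²≡6, 11²≡27, 12²≡3, 13²≡28, 14²≡8, 15²≡37, 16²≡21, 17²≡7, 18²≡42, 19²≡32, 20²≡24, 21²≡18, 22²≡14, 23²≡12 (mod 47).
So the quadratic residues mod 47 are {1, 2, 3, 4, 6, 7, 8, 9, 12, 14, 16, 17, 18, 21, 24, 25, 27, 28, 32, 34, 36, 37, 42}.

1, 2, 3, 4, 6, 7, 8, 9, 12, 14, 16, 17, 18, 21, 24, 25, 27, 28, 32, 34, 36, 37, 42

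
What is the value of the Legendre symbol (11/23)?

-1

Reciprocity: 11 ≡ 3 and 23 ≡ 3 (mod 4), so (11/23) = −(23/11).
Reduce top mod 11: now compute (1/11).
Reached (1/11) = 1. Collecting the sign flips along the way, the symbol is -1.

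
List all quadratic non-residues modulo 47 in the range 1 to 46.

5, 10, 11, 13, 15, 19, 20, 22, 23, 26, 29, 30, 31, 33, 35, 38, 39, 40, 41, 43, 44, 45, 46

Square k = 1,…,23 (k and 47−k give the same square):
1²=1, 2²=4, 3²=9, 4²=16, 5²=25, 6²=36, 7²≡2, 8²≡17, 9²≡34, 10²≡6, 11²≡27, 12²≡3, 13²≡28, 14²≡8, 15²≡37, 16²≡21, 17²≡7, 18²≡42, 19²≡32, 20²≡24, 21²≡18, 22²≡14, 23²≡12 (mod 47).
The residues are {1, 2, 3, 4, 6, 7, 8, 9, 12, 14, 16, 17, 18, 21, 24, 25, 27, 28, 32, 34, 36, 37, 42}; the non-residues are the remaining 23 nonzero classes.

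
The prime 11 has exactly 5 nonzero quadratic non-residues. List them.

Square k = 1,…,5 (k and 11−k give the same square):
1²=1, 2²=4, 3²=9, 4²≡5, 5²≡3 (mod 11).
The residues are {1, 3, 4, 5, 9}; the non-residues are the remaining 5 nonzero classes.

2,6,7,8,10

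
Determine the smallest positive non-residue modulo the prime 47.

(2/47) = +1, so 2 is a residue.
(3/47) = +1, so 3 is a residue.
(4/47) = +1, so 4 is a residue.
(5/47) = −1, so 5 is the smallest positive non-residue mod 47.

5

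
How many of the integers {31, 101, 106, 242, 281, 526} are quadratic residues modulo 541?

3

(31/541) = +1 → QR.
(101/541) = +1 → QR.
(106/541) = -1 → non-residue.
(242/541) = -1 → non-residue.
(281/541) = -1 → non-residue.
(526/541) = +1 → QR.
Total quadratic residues among the 6: 3.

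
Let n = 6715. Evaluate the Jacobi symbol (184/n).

Pull out 2^3: since 6715 ≡ 3 (mod 8), (2/6715) = -1, so (2/6715)^3 = -1.
Reciprocity: 23 ≡ 3 and 6715 ≡ 3 (mod 4), so (23/6715) = −(6715/23).
Reduce top mod 23: now compute (22/23).
Pull out 2: since 23 ≡ 7 (mod 8), (2/23) = +1.
Reciprocity: 11 ≡ 3 and 23 ≡ 3 (mod 4), so (11/23) = −(23/11).
Reduce top mod 11: now compute (1/11).
Reached (1/11) = 1. Collecting the sign flips along the way, the symbol is -1.

-1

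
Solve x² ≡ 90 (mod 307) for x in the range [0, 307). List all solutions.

Since 307 ≡ 3 (mod 4), a square root of 90 is 90^((307+1)/4) = 90^77 mod 307.
Repeated squaring: 90^2≡118, 90^4≡109, 90^8≡215, 90^16≡175, 90^32≡232, 90^64≡99 (mod 307).
90^77 = 90^(64+8+4+1) ≡ 107 (mod 307).
Check: 107² = 11449 ≡ 90 (mod 307). The two roots are 107 and 200.

107, 200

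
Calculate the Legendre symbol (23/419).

Euler's criterion: (23/419) ≡ 23^209 (mod 419).
23^2 ≡ 110 (mod 419)
23^4 ≡ 368 (mod 419)
23^8 ≡ 87 (mod 419)
23^16 ≡ 27 (mod 419)
23^32 ≡ 310 (mod 419)
23^64 ≡ 149 (mod 419)
23^128 ≡ 413 (mod 419)
23^209 = 23^(128+64+16+1) ≡ 1 (mod 419).
Result is 1, so (23/419) = 1.

1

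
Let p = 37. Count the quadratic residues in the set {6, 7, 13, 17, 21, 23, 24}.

2

(6/37) = -1 → non-residue.
(7/37) = +1 → QR.
(13/37) = -1 → non-residue.
(17/37) = -1 → non-residue.
(21/37) = +1 → QR.
(23/37) = -1 → non-residue.
(24/37) = -1 → non-residue.
Total quadratic residues among the 7: 2.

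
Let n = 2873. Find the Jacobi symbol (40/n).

Pull out 2^3: since 2873 ≡ 1 (mod 8), (2/2873) = +1, so (2/2873)^3 = +1.
Reciprocity: 5 ≡ 1 and 2873 ≡ 1 (mod 4), so (5/2873) = +(2873/5).
Reduce top mod 5: now compute (3/5).
Reciprocity: 3 ≡ 3 and 5 ≡ 1 (mod 4), so (3/5) = +(5/3).
Reduce top mod 3: now compute (2/3).
Pull out 2: since 3 ≡ 3 (mod 8), (2/3) = -1.
Reached (1/3) = 1. Collecting the sign flips along the way, the symbol is -1.

-1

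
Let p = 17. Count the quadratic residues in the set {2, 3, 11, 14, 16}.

(2/17) = +1 → QR.
(3/17) = -1 → non-residue.
(11/17) = -1 → non-residue.
(14/17) = -1 → non-residue.
(16/17) = +1 → QR.
Total quadratic residues among the 5: 2.

2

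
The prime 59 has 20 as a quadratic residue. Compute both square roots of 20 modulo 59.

Since 59 ≡ 3 (mod 4), a square root of 20 is 20^((59+1)/4) = 20^15 mod 59.
Repeated squaring: 20^2≡46, 20^4≡51, 20^8≡5 (mod 59).
20^15 = 20^(8+4+2+1) ≡ 16 (mod 59).
Check: 16² = 256 ≡ 20 (mod 59). The two roots are 16 and 43.

16, 43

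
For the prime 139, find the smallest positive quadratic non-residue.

2

(2/139) = −1, so 2 is the smallest positive non-residue mod 139.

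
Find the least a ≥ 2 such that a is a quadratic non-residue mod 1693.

2

(2/1693) = −1, so 2 is the smallest positive non-residue mod 1693.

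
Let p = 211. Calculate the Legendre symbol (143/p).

Reciprocity: 143 ≡ 3 and 211 ≡ 3 (mod 4), so (143/211) = −(211/143).
Reduce top mod 143: now compute (68/143).
Pull out 2^2: since 143 ≡ 7 (mod 8), (2/143) = +1, so (2/143)^2 = +1.
Reciprocity: 17 ≡ 1 and 143 ≡ 3 (mod 4), so (17/143) = +(143/17).
Reduce top mod 17: now compute (7/17).
Reciprocity: 7 ≡ 3 and 17 ≡ 1 (mod 4), so (7/17) = +(17/7).
Reduce top mod 7: now compute (3/7).
Reciprocity: 3 ≡ 3 and 7 ≡ 3 (mod 4), so (3/7) = −(7/3).
Reduce top mod 3: now compute (1/3).
Reached (1/3) = 1. Collecting the sign flips along the way, the symbol is +1.

1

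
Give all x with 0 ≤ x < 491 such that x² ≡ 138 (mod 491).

Since 491 ≡ 3 (mod 4), a square root of 138 is 138^((491+1)/4) = 138^123 mod 491.
Repeated squaring: 138^2≡386, 138^4≡223, 138^8≡138, 138^16≡386, 138^32≡223, 138^64≡138 (mod 491).
138^123 = 138^(64+32+16+8+2+1) ≡ 223 (mod 491).
Check: 223² = 49729 ≡ 138 (mod 491). The two roots are 223 and 268.

223, 268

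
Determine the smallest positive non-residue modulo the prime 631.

(2/631) = +1, so 2 is a residue.
(3/631) = −1, so 3 is the smallest positive non-residue mod 631.

3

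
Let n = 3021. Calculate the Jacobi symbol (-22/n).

1

First reduce: -22 ≡ 2999 (mod 3021).
Reciprocity: 2999 ≡ 3 and 3021 ≡ 1 (mod 4), so (2999/3021) = +(3021/2999).
Reduce top mod 2999: now compute (22/2999).
Pull out 2: since 2999 ≡ 7 (mod 8), (2/2999) = +1.
Reciprocity: 11 ≡ 3 and 2999 ≡ 3 (mod 4), so (11/2999) = −(2999/11).
Reduce top mod 11: now compute (7/11).
Reciprocity: 7 ≡ 3 and 11 ≡ 3 (mod 4), so (7/11) = −(11/7).
Reduce top mod 7: now compute (4/7).
Pull out 2^2: since 7 ≡ 7 (mod 8), (2/7) = +1, so (2/7)^2 = +1.
Reached (1/7) = 1. Collecting the sign flips along the way, the symbol is +1.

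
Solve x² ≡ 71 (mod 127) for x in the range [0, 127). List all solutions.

43, 84

Since 127 ≡ 3 (mod 4), a square root of 71 is 71^((127+1)/4) = 71^32 mod 127.
Repeated squaring: 71^2≡88, 71^4≡124, 71^8≡9, 71^16≡81, 71^32≡84 (mod 127).
71^32 = 71^(32) ≡ 84 (mod 127).
Check: 84² = 7056 ≡ 71 (mod 127). The two roots are 43 and 84.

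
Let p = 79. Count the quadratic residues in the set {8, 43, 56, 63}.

1

(8/79) = +1 → QR.
(43/79) = -1 → non-residue.
(56/79) = -1 → non-residue.
(63/79) = -1 → non-residue.
Total quadratic residues among the 4: 1.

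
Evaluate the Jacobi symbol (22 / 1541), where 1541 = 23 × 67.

Pull out 2: since 1541 ≡ 5 (mod 8), (2/1541) = -1.
Reciprocity: 11 ≡ 3 and 1541 ≡ 1 (mod 4), so (11/1541) = +(1541/11).
Reduce top mod 11: now compute (1/11).
Reached (1/11) = 1. Collecting the sign flips along the way, the symbol is -1.

-1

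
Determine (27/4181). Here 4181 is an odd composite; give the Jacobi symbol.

-1

Reciprocity: 27 ≡ 3 and 4181 ≡ 1 (mod 4), so (27/4181) = +(4181/27).
Reduce top mod 27: now compute (23/27).
Reciprocity: 23 ≡ 3 and 27 ≡ 3 (mod 4), so (23/27) = −(27/23).
Reduce top mod 23: now compute (4/23).
Pull out 2^2: since 23 ≡ 7 (mod 8), (2/23) = +1, so (2/23)^2 = +1.
Reached (1/23) = 1. Collecting the sign flips along the way, the symbol is -1.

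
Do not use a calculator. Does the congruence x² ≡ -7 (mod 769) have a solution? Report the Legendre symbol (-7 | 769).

First reduce: -7 ≡ 762 (mod 769).
Pull out 2: since 769 ≡ 1 (mod 8), (2/769) = +1.
Reciprocity: 381 ≡ 1 and 769 ≡ 1 (mod 4), so (381/769) = +(769/381).
Reduce top mod 381: now compute (7/381).
Reciprocity: 7 ≡ 3 and 381 ≡ 1 (mod 4), so (7/381) = +(381/7).
Reduce top mod 7: now compute (3/7).
Reciprocity: 3 ≡ 3 and 7 ≡ 3 (mod 4), so (3/7) = −(7/3).
Reduce top mod 3: now compute (1/3).
Reached (1/3) = 1. Collecting the sign flips along the way, the symbol is -1.

-1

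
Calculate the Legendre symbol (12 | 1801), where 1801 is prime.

Pull out 2^2: since 1801 ≡ 1 (mod 8), (2/1801) = +1, so (2/1801)^2 = +1.
Reciprocity: 3 ≡ 3 and 1801 ≡ 1 (mod 4), so (3/1801) = +(1801/3).
Reduce top mod 3: now compute (1/3).
Reached (1/3) = 1. Collecting the sign flips along the way, the symbol is +1.

1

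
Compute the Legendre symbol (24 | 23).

1

Euler's criterion: (24/23) ≡ 1^11 (mod 23).
1^2 ≡ 1 (mod 23)
1^4 ≡ 1 (mod 23)
1^8 ≡ 1 (mod 23)
1^11 = 1^(8+2+1) ≡ 1 (mod 23).
Result is 1, so (24/23) = 1.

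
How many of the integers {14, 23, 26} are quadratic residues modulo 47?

(14/47) = +1 → QR.
(23/47) = -1 → non-residue.
(26/47) = -1 → non-residue.
Total quadratic residues among the 3: 1.

1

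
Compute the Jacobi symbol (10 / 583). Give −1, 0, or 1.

Pull out 2: since 583 ≡ 7 (mod 8), (2/583) = +1.
Reciprocity: 5 ≡ 1 and 583 ≡ 3 (mod 4), so (5/583) = +(583/5).
Reduce top mod 5: now compute (3/5).
Reciprocity: 3 ≡ 3 and 5 ≡ 1 (mod 4), so (3/5) = +(5/3).
Reduce top mod 3: now compute (2/3).
Pull out 2: since 3 ≡ 3 (mod 8), (2/3) = -1.
Reached (1/3) = 1. Collecting the sign flips along the way, the symbol is -1.

-1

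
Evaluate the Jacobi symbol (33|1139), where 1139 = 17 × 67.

Reciprocity: 33 ≡ 1 and 1139 ≡ 3 (mod 4), so (33/1139) = +(1139/33).
Reduce top mod 33: now compute (17/33).
Reciprocity: 17 ≡ 1 and 33 ≡ 1 (mod 4), so (17/33) = +(33/17).
Reduce top mod 17: now compute (16/17).
Pull out 2^4: since 17 ≡ 1 (mod 8), (2/17) = +1, so (2/17)^4 = +1.
Reached (1/17) = 1. Collecting the sign flips along the way, the symbol is +1.

1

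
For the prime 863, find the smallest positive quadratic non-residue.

(2/863) = +1, so 2 is a residue.
(3/863) = +1, so 3 is a residue.
(4/863) = +1, so 4 is a residue.
(5/863) = −1, so 5 is the smallest positive non-residue mod 863.

5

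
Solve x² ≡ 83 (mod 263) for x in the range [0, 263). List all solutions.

Since 263 ≡ 3 (mod 4), a square root of 83 is 83^((263+1)/4) = 83^66 mod 263.
Repeated squaring: 83^2≡51, 83^4≡234, 83^8≡52, 83^16≡74, 83^32≡216, 83^64≡105 (mod 263).
83^66 = 83^(64+2) ≡ 95 (mod 263).
Check: 95² = 9025 ≡ 83 (mod 263). The two roots are 95 and 168.

95, 168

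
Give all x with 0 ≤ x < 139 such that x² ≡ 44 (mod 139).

34, 105

Since 139 ≡ 3 (mod 4), a square root of 44 is 44^((139+1)/4) = 44^35 mod 139.
Repeated squaring: 44^2≡129, 44^4≡100, 44^8≡131, 44^16≡64, 44^32≡65 (mod 139).
44^35 = 44^(32+2+1) ≡ 34 (mod 139).
Check: 34² = 1156 ≡ 44 (mod 139). The two roots are 34 and 105.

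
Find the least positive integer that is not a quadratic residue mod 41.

3

(2/41) = +1, so 2 is a residue.
(3/41) = −1, so 3 is the smallest positive non-residue mod 41.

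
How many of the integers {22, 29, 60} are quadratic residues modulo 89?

1

(22/89) = +1 → QR.
(29/89) = -1 → non-residue.
(60/89) = -1 → non-residue.
Total quadratic residues among the 3: 1.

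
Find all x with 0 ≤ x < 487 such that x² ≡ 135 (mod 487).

185, 302

Since 487 ≡ 3 (mod 4), a square root of 135 is 135^((487+1)/4) = 135^122 mod 487.
Repeated squaring: 135^2≡206, 135^4≡67, 135^8≡106, 135^16≡35, 135^32≡251, 135^64≡178 (mod 487).
135^122 = 135^(64+32+16+8+2) ≡ 185 (mod 487).
Check: 185² = 34225 ≡ 135 (mod 487). The two roots are 185 and 302.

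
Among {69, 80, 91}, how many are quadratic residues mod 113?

2

(69/113) = +1 → QR.
(80/113) = -1 → non-residue.
(91/113) = +1 → QR.
Total quadratic residues among the 3: 2.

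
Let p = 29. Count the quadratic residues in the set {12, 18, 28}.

1

(12/29) = -1 → non-residue.
(18/29) = -1 → non-residue.
(28/29) = +1 → QR.
Total quadratic residues among the 3: 1.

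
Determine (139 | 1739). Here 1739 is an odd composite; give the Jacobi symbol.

-1

Reciprocity: 139 ≡ 3 and 1739 ≡ 3 (mod 4), so (139/1739) = −(1739/139).
Reduce top mod 139: now compute (71/139).
Reciprocity: 71 ≡ 3 and 139 ≡ 3 (mod 4), so (71/139) = −(139/71).
Reduce top mod 71: now compute (68/71).
Pull out 2^2: since 71 ≡ 7 (mod 8), (2/71) = +1, so (2/71)^2 = +1.
Reciprocity: 17 ≡ 1 and 71 ≡ 3 (mod 4), so (17/71) = +(71/17).
Reduce top mod 17: now compute (3/17).
Reciprocity: 3 ≡ 3 and 17 ≡ 1 (mod 4), so (3/17) = +(17/3).
Reduce top mod 3: now compute (2/3).
Pull out 2: since 3 ≡ 3 (mod 8), (2/3) = -1.
Reached (1/3) = 1. Collecting the sign flips along the way, the symbol is -1.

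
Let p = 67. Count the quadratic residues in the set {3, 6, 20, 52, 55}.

(3/67) = -1 → non-residue.
(6/67) = +1 → QR.
(20/67) = -1 → non-residue.
(52/67) = -1 → non-residue.
(55/67) = +1 → QR.
Total quadratic residues among the 5: 2.

2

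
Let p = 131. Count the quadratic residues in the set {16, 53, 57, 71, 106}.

(16/131) = +1 → QR.
(53/131) = +1 → QR.
(57/131) = -1 → non-residue.
(71/131) = -1 → non-residue.
(106/131) = -1 → non-residue.
Total quadratic residues among the 5: 2.

2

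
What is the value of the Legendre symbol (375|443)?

Euler's criterion: (375/443) ≡ 375^221 (mod 443).
375^2 ≡ 194 (mod 443)
375^4 ≡ 424 (mod 443)
375^8 ≡ 361 (mod 443)
375^16 ≡ 79 (mod 443)
375^32 ≡ 39 (mod 443)
375^64 ≡ 192 (mod 443)
375^128 ≡ 95 (mod 443)
375^221 = 375^(128+64+16+8+4+1) ≡ 442 (mod 443).
Result is 442 ≡ −1, so (375/443) = −1.

-1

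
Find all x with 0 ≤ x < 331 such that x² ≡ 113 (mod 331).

160, 171

Since 331 ≡ 3 (mod 4), a square root of 113 is 113^((331+1)/4) = 113^83 mod 331.
Repeated squaring: 113^2≡191, 113^4≡71, 113^8≡76, 113^16≡149, 113^32≡24, 113^64≡245 (mod 331).
113^83 = 113^(64+16+2+1) ≡ 171 (mod 331).
Check: 171² = 29241 ≡ 113 (mod 331). The two roots are 160 and 171.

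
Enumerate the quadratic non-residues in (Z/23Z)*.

Square k = 1,…,11 (k and 23−k give the same square):
1²=1, 2²=4, 3²=9, 4²=16, 5²≡2, 6²≡13, 7²≡3, 8²≡18, 9²≡12, 10²≡8, 11²≡6 (mod 23).
The residues are {1, 2, 3, 4, 6, 8, 9, 12, 13, 16, 18}; the non-residues are the remaining 11 nonzero classes.

5,7,10,11,14,15,17,19,20,21,22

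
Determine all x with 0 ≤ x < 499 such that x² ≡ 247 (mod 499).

Since 499 ≡ 3 (mod 4), a square root of 247 is 247^((499+1)/4) = 247^125 mod 499.
Repeated squaring: 247^2≡131, 247^4≡195, 247^8≡101, 247^16≡221, 247^32≡438, 247^64≡228 (mod 499).
247^125 = 247^(64+32+16+8+4+1) ≡ 178 (mod 499).
Check: 178² = 31684 ≡ 247 (mod 499). The two roots are 178 and 321.

178, 321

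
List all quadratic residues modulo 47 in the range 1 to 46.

1,2,3,4,6,7,8,9,12,14,16,17,18,21,24,25,27,28,32,34,36,37,42

Square k = 1,…,23 (k and 47−k give the same square):
1²=1, 2²=4, 3²=9, 4²=16, 5²=25, 6²=36, 7²≡2, 8²≡17, 9²≡34, 10²≡6, 11²≡27, 12²≡3, 13²≡28, 14²≡8, 15²≡37, 16²≡21, 17²≡7, 18²≡42, 19²≡32, 20²≡24, 21²≡18, 22²≡14, 23²≡12 (mod 47).
So the quadratic residues mod 47 are {1, 2, 3, 4, 6, 7, 8, 9, 12, 14, 16, 17, 18, 21, 24, 25, 27, 28, 32, 34, 36, 37, 42}.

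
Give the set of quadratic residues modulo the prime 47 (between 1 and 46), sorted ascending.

1 2 3 4 6 7 8 9 12 14 16 17 18 21 24 25 27 28 32 34 36 37 42

Square k = 1,…,23 (k and 47−k give the same square):
1²=1, 2²=4, 3²=9, 4²=16, 5²=25, 6²=36, 7²≡2, 8²≡17, 9²≡34, 10²≡6, 11²≡27, 12²≡3, 13²≡28, 14²≡8, 15²≡37, 16²≡21, 17²≡7, 18²≡42, 19²≡32, 20²≡24, 21²≡18, 22²≡14, 23²≡12 (mod 47).
So the quadratic residues mod 47 are {1, 2, 3, 4, 6, 7, 8, 9, 12, 14, 16, 17, 18, 21, 24, 25, 27, 28, 32, 34, 36, 37, 42}.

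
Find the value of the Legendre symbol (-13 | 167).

1

First reduce: -13 ≡ 154 (mod 167).
Pull out 2: since 167 ≡ 7 (mod 8), (2/167) = +1.
Reciprocity: 77 ≡ 1 and 167 ≡ 3 (mod 4), so (77/167) = +(167/77).
Reduce top mod 77: now compute (13/77).
Reciprocity: 13 ≡ 1 and 77 ≡ 1 (mod 4), so (13/77) = +(77/13).
Reduce top mod 13: now compute (12/13).
Pull out 2^2: since 13 ≡ 5 (mod 8), (2/13) = -1, so (2/13)^2 = +1.
Reciprocity: 3 ≡ 3 and 13 ≡ 1 (mod 4), so (3/13) = +(13/3).
Reduce top mod 3: now compute (1/3).
Reached (1/3) = 1. Collecting the sign flips along the way, the symbol is +1.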